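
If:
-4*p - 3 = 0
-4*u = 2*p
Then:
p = -3/4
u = 3/8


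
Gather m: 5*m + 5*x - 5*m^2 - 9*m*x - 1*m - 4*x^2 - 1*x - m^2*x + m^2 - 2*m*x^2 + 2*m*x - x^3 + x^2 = m^2*(-x - 4) + m*(-2*x^2 - 7*x + 4) - x^3 - 3*x^2 + 4*x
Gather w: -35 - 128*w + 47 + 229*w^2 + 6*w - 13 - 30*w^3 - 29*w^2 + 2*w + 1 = -30*w^3 + 200*w^2 - 120*w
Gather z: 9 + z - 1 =z + 8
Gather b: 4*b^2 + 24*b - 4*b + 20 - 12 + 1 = 4*b^2 + 20*b + 9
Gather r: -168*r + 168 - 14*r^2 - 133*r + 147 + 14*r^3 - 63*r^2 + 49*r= 14*r^3 - 77*r^2 - 252*r + 315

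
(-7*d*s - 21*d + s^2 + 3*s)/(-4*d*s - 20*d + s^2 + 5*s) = (7*d*s + 21*d - s^2 - 3*s)/(4*d*s + 20*d - s^2 - 5*s)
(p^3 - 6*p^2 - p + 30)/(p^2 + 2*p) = p - 8 + 15/p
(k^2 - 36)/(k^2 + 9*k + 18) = (k - 6)/(k + 3)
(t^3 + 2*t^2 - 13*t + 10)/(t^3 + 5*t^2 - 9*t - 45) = (t^2 - 3*t + 2)/(t^2 - 9)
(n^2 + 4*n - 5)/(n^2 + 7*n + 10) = (n - 1)/(n + 2)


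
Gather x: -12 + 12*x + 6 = 12*x - 6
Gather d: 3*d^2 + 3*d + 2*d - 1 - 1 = 3*d^2 + 5*d - 2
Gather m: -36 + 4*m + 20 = 4*m - 16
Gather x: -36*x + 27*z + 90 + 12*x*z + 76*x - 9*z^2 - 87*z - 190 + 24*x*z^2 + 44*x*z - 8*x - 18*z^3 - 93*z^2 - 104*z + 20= x*(24*z^2 + 56*z + 32) - 18*z^3 - 102*z^2 - 164*z - 80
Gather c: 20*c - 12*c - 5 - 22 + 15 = 8*c - 12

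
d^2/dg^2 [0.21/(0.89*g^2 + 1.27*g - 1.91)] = (-0.332682*g^2 - 0.474726*g + 0.21*(1.78*g + 1.27)*(3.56*g + 2.54) + 0.713958)/(0.89*g^2 + 1.27*g - 1.91)^3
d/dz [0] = 0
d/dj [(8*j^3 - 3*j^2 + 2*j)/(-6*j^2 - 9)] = 2*(-8*j^4 - 34*j^2 + 9*j - 3)/(3*(4*j^4 + 12*j^2 + 9))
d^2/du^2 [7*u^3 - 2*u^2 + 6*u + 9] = 42*u - 4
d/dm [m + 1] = 1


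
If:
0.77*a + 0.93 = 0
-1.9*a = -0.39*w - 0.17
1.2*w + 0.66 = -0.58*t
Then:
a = -1.21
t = 11.94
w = -6.32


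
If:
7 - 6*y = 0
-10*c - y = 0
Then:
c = -7/60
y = 7/6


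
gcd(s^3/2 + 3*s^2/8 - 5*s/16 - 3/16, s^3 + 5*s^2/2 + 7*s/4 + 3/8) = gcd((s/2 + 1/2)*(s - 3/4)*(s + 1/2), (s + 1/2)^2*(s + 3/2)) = s + 1/2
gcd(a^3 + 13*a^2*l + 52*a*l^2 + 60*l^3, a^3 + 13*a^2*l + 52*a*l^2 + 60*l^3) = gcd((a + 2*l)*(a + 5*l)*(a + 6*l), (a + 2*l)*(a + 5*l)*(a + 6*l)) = a^3 + 13*a^2*l + 52*a*l^2 + 60*l^3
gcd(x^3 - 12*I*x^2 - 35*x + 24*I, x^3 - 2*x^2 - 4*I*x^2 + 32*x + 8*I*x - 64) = x - 8*I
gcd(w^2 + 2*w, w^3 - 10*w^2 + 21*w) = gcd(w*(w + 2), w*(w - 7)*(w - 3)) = w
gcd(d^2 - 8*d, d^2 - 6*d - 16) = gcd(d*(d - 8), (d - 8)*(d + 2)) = d - 8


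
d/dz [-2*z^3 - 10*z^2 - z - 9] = -6*z^2 - 20*z - 1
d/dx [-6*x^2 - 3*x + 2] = -12*x - 3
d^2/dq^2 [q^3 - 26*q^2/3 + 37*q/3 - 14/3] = 6*q - 52/3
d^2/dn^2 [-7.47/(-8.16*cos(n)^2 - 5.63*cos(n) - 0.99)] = (-1989.577728*(1 - cos(n)^2)^2 - 1029.533328*cos(n)^3 - 990.182115*cos(n)^2 + 2100.702195*cos(n) + 2342.438118)/(8.16*cos(n)^2 + 5.63*cos(n) + 0.99)^3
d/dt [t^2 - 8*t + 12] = 2*t - 8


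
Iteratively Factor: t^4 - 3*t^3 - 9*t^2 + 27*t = (t - 3)*(t^3 - 9*t) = t*(t - 3)*(t^2 - 9) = t*(t - 3)^2*(t + 3)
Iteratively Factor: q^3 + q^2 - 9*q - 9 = (q + 3)*(q^2 - 2*q - 3) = (q + 1)*(q + 3)*(q - 3)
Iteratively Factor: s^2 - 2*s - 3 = (s + 1)*(s - 3)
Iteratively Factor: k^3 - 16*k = (k - 4)*(k^2 + 4*k) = (k - 4)*(k + 4)*(k)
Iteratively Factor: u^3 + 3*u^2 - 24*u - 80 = (u + 4)*(u^2 - u - 20) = (u - 5)*(u + 4)*(u + 4)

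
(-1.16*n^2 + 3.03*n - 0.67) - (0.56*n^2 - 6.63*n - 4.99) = -1.72*n^2 + 9.66*n + 4.32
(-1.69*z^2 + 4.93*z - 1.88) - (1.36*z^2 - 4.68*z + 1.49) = -3.05*z^2 + 9.61*z - 3.37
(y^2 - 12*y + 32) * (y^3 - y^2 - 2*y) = y^5 - 13*y^4 + 42*y^3 - 8*y^2 - 64*y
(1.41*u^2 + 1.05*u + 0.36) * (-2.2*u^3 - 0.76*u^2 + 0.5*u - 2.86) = -3.102*u^5 - 3.3816*u^4 - 0.885*u^3 - 3.7812*u^2 - 2.823*u - 1.0296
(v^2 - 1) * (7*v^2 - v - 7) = 7*v^4 - v^3 - 14*v^2 + v + 7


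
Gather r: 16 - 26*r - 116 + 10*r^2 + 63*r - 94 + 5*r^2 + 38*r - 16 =15*r^2 + 75*r - 210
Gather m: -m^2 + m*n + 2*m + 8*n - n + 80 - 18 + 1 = -m^2 + m*(n + 2) + 7*n + 63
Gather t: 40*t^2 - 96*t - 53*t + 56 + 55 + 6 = 40*t^2 - 149*t + 117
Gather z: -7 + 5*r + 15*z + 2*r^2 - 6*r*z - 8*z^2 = 2*r^2 + 5*r - 8*z^2 + z*(15 - 6*r) - 7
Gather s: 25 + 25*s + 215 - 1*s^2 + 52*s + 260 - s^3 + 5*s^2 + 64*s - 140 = -s^3 + 4*s^2 + 141*s + 360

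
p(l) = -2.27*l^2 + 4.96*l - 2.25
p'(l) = 4.96 - 4.54*l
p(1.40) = 0.24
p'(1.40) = -1.40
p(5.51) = -43.84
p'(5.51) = -20.06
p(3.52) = -12.92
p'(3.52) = -11.02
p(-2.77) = -33.41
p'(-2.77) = 17.54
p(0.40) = -0.63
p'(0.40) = 3.14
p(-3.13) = -40.01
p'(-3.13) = 19.17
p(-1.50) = -14.80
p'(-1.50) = 11.77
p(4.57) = -26.99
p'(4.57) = -15.79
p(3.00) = -7.80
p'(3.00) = -8.66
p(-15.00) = -587.40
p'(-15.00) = 73.06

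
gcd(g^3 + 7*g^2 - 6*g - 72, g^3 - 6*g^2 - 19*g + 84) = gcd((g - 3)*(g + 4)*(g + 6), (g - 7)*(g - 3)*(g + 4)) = g^2 + g - 12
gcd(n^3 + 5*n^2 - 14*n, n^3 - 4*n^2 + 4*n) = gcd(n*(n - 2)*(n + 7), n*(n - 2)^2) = n^2 - 2*n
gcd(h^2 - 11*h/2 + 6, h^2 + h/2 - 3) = h - 3/2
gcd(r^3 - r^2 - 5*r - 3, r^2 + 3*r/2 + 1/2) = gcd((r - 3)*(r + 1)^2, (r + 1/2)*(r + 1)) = r + 1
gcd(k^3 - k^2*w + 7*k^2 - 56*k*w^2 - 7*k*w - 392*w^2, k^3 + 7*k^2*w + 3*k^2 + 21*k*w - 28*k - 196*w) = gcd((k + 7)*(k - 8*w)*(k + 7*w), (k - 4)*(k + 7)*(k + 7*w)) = k^2 + 7*k*w + 7*k + 49*w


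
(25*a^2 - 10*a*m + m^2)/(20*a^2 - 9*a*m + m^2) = (5*a - m)/(4*a - m)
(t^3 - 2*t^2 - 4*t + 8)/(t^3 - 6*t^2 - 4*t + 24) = (t - 2)/(t - 6)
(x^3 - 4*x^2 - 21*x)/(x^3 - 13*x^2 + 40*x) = (x^2 - 4*x - 21)/(x^2 - 13*x + 40)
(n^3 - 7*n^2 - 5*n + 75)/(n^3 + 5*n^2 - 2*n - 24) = (n^2 - 10*n + 25)/(n^2 + 2*n - 8)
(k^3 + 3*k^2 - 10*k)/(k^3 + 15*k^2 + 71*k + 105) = k*(k - 2)/(k^2 + 10*k + 21)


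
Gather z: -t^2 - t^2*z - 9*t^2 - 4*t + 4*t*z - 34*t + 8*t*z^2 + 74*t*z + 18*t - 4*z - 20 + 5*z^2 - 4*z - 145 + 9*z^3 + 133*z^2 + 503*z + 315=-10*t^2 - 20*t + 9*z^3 + z^2*(8*t + 138) + z*(-t^2 + 78*t + 495) + 150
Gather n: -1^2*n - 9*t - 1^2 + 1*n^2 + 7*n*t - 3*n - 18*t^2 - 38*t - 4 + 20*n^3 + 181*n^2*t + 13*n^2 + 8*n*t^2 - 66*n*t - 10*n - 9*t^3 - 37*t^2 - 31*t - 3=20*n^3 + n^2*(181*t + 14) + n*(8*t^2 - 59*t - 14) - 9*t^3 - 55*t^2 - 78*t - 8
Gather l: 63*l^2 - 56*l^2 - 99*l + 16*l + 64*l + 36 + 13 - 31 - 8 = 7*l^2 - 19*l + 10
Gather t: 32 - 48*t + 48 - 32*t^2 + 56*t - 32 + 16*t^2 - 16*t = -16*t^2 - 8*t + 48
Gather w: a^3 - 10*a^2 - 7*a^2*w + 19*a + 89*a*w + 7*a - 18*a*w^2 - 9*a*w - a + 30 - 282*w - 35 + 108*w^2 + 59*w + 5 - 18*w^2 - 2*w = a^3 - 10*a^2 + 25*a + w^2*(90 - 18*a) + w*(-7*a^2 + 80*a - 225)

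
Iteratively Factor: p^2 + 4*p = (p)*(p + 4)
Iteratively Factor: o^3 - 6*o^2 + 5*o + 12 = (o - 4)*(o^2 - 2*o - 3) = (o - 4)*(o - 3)*(o + 1)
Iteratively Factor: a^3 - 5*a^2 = (a - 5)*(a^2) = a*(a - 5)*(a)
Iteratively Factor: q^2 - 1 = (q - 1)*(q + 1)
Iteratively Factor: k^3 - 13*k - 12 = (k - 4)*(k^2 + 4*k + 3) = (k - 4)*(k + 3)*(k + 1)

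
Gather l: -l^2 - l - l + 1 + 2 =-l^2 - 2*l + 3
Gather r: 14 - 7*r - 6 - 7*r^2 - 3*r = -7*r^2 - 10*r + 8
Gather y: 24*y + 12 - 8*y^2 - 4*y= -8*y^2 + 20*y + 12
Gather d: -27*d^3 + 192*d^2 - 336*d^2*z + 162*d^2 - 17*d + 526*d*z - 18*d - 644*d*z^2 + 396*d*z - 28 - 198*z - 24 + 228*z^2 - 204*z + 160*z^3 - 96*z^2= -27*d^3 + d^2*(354 - 336*z) + d*(-644*z^2 + 922*z - 35) + 160*z^3 + 132*z^2 - 402*z - 52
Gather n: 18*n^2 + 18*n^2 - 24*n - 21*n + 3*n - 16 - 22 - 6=36*n^2 - 42*n - 44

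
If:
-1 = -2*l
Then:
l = 1/2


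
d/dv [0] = 0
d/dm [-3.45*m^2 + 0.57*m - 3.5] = 0.57 - 6.9*m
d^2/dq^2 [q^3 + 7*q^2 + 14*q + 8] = 6*q + 14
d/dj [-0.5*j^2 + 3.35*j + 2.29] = 3.35 - 1.0*j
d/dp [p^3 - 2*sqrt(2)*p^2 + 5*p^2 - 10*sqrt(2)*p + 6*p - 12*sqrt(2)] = 3*p^2 - 4*sqrt(2)*p + 10*p - 10*sqrt(2) + 6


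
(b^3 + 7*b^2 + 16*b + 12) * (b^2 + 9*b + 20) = b^5 + 16*b^4 + 99*b^3 + 296*b^2 + 428*b + 240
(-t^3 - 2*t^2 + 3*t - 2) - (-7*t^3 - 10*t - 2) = 6*t^3 - 2*t^2 + 13*t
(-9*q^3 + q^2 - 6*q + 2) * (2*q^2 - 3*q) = -18*q^5 + 29*q^4 - 15*q^3 + 22*q^2 - 6*q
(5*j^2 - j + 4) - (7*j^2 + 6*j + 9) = -2*j^2 - 7*j - 5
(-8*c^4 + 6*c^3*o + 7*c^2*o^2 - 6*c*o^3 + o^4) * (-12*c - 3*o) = 96*c^5 - 48*c^4*o - 102*c^3*o^2 + 51*c^2*o^3 + 6*c*o^4 - 3*o^5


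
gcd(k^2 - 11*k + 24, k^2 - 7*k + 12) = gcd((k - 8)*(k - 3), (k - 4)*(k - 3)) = k - 3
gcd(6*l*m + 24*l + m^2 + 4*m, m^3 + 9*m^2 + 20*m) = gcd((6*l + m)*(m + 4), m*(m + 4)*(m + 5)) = m + 4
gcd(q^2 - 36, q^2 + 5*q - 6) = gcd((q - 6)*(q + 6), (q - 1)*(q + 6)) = q + 6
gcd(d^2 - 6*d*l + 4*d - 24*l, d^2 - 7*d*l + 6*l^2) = d - 6*l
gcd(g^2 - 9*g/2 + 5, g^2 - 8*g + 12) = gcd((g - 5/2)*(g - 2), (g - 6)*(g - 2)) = g - 2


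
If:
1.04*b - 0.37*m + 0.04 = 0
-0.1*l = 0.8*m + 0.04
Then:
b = 0.355769230769231*m - 0.0384615384615385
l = -8.0*m - 0.4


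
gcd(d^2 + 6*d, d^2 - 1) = 1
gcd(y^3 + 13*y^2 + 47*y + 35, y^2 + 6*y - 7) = y + 7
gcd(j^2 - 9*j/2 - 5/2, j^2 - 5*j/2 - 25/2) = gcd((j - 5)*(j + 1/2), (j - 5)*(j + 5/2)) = j - 5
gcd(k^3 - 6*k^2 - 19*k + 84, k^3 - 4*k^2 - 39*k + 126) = k^2 - 10*k + 21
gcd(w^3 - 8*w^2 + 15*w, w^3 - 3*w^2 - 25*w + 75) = w^2 - 8*w + 15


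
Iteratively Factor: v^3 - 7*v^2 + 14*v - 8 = (v - 2)*(v^2 - 5*v + 4) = (v - 4)*(v - 2)*(v - 1)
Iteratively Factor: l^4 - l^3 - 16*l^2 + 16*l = (l + 4)*(l^3 - 5*l^2 + 4*l) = l*(l + 4)*(l^2 - 5*l + 4) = l*(l - 4)*(l + 4)*(l - 1)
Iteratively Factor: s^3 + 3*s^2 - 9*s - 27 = (s + 3)*(s^2 - 9) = (s + 3)^2*(s - 3)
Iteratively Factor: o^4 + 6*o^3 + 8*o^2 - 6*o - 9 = (o + 1)*(o^3 + 5*o^2 + 3*o - 9) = (o + 1)*(o + 3)*(o^2 + 2*o - 3) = (o + 1)*(o + 3)^2*(o - 1)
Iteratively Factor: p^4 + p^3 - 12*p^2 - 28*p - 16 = (p + 2)*(p^3 - p^2 - 10*p - 8) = (p + 1)*(p + 2)*(p^2 - 2*p - 8) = (p + 1)*(p + 2)^2*(p - 4)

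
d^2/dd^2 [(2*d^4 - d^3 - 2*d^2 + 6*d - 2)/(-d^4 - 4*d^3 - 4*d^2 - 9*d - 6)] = 2*(9*d^9 + 30*d^8 + 84*d^7 - 67*d^6 - 600*d^5 - 996*d^4 - 443*d^3 + 690*d^2 + 612*d + 510)/(d^12 + 12*d^11 + 60*d^10 + 187*d^9 + 474*d^8 + 984*d^7 + 1603*d^6 + 2304*d^5 + 2664*d^4 + 2457*d^3 + 1890*d^2 + 972*d + 216)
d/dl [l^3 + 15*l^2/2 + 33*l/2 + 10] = 3*l^2 + 15*l + 33/2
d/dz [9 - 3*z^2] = -6*z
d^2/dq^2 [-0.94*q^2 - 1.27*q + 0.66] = -1.88000000000000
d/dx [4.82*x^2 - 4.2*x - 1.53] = 9.64*x - 4.2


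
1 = 1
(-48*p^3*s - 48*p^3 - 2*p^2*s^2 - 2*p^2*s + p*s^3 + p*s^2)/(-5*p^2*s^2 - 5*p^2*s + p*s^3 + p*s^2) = (48*p^2 + 2*p*s - s^2)/(s*(5*p - s))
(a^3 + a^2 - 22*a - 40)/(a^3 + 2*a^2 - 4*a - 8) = (a^2 - a - 20)/(a^2 - 4)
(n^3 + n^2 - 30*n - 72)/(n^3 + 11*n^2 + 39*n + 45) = (n^2 - 2*n - 24)/(n^2 + 8*n + 15)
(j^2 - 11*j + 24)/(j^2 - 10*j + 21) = (j - 8)/(j - 7)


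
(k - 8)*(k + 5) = k^2 - 3*k - 40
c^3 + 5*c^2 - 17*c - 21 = (c - 3)*(c + 1)*(c + 7)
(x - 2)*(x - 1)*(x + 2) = x^3 - x^2 - 4*x + 4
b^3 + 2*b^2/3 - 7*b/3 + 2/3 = (b - 1)*(b - 1/3)*(b + 2)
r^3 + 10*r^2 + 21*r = r*(r + 3)*(r + 7)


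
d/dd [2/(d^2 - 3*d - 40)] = 2*(3 - 2*d)/(-d^2 + 3*d + 40)^2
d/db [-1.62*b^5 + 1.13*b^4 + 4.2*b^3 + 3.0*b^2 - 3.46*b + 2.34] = -8.1*b^4 + 4.52*b^3 + 12.6*b^2 + 6.0*b - 3.46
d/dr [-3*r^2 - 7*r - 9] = -6*r - 7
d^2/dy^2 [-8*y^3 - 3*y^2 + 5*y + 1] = -48*y - 6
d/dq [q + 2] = 1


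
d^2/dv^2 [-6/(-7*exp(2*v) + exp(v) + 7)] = 6*((1 - 28*exp(v))*(-7*exp(2*v) + exp(v) + 7) - 2*(14*exp(v) - 1)^2*exp(v))*exp(v)/(-7*exp(2*v) + exp(v) + 7)^3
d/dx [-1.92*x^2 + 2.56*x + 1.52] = 2.56 - 3.84*x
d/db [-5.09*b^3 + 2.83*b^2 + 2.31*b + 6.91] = -15.27*b^2 + 5.66*b + 2.31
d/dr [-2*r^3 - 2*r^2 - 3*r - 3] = -6*r^2 - 4*r - 3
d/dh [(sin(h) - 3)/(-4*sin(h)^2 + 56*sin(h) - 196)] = (sin(h) + 1)*cos(h)/(4*(sin(h) - 7)^3)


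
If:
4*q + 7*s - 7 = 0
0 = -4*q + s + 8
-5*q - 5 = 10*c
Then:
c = -95/64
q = 63/32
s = -1/8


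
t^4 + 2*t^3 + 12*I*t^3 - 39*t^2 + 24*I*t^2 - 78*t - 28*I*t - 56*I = (t + 2)*(t + I)*(t + 4*I)*(t + 7*I)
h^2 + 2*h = h*(h + 2)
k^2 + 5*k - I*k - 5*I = (k + 5)*(k - I)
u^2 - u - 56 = (u - 8)*(u + 7)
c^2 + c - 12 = (c - 3)*(c + 4)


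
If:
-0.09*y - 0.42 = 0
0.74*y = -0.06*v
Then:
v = 57.56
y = -4.67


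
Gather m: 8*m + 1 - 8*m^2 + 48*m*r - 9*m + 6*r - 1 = -8*m^2 + m*(48*r - 1) + 6*r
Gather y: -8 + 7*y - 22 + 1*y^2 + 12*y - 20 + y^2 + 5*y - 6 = 2*y^2 + 24*y - 56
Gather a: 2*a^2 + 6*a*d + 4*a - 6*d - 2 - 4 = 2*a^2 + a*(6*d + 4) - 6*d - 6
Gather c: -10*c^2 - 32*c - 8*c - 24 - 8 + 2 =-10*c^2 - 40*c - 30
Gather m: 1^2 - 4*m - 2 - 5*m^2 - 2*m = -5*m^2 - 6*m - 1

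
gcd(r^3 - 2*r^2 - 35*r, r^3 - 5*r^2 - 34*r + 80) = r + 5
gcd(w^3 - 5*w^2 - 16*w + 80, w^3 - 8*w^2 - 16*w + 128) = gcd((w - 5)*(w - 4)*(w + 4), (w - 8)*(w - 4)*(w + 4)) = w^2 - 16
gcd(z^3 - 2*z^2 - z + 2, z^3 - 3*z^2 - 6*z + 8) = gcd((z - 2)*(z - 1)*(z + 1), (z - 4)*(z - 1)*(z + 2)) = z - 1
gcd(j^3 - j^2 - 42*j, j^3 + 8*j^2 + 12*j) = j^2 + 6*j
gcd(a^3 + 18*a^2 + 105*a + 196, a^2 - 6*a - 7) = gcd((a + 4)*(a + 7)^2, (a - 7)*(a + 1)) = 1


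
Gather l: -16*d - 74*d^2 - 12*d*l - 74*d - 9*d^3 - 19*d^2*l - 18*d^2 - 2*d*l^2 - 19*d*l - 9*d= -9*d^3 - 92*d^2 - 2*d*l^2 - 99*d + l*(-19*d^2 - 31*d)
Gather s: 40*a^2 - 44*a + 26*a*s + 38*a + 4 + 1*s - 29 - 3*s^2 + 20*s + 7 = 40*a^2 - 6*a - 3*s^2 + s*(26*a + 21) - 18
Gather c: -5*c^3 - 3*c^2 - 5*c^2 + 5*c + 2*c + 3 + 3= -5*c^3 - 8*c^2 + 7*c + 6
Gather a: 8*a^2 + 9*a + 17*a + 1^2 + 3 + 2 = 8*a^2 + 26*a + 6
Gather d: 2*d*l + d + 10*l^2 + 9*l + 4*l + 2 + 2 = d*(2*l + 1) + 10*l^2 + 13*l + 4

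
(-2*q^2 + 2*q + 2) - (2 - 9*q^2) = 7*q^2 + 2*q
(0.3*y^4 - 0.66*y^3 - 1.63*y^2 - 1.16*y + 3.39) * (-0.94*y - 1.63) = -0.282*y^5 + 0.1314*y^4 + 2.608*y^3 + 3.7473*y^2 - 1.2958*y - 5.5257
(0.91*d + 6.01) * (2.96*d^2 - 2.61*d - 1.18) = 2.6936*d^3 + 15.4145*d^2 - 16.7599*d - 7.0918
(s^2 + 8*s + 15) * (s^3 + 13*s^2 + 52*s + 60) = s^5 + 21*s^4 + 171*s^3 + 671*s^2 + 1260*s + 900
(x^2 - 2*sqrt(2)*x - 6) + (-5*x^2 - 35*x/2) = -4*x^2 - 35*x/2 - 2*sqrt(2)*x - 6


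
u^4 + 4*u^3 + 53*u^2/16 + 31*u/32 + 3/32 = (u + 1/4)^2*(u + 1/2)*(u + 3)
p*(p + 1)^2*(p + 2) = p^4 + 4*p^3 + 5*p^2 + 2*p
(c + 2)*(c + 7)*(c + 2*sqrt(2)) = c^3 + 2*sqrt(2)*c^2 + 9*c^2 + 14*c + 18*sqrt(2)*c + 28*sqrt(2)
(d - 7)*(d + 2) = d^2 - 5*d - 14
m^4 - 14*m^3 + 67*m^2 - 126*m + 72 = (m - 6)*(m - 4)*(m - 3)*(m - 1)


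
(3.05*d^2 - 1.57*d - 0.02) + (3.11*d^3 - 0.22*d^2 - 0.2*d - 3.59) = 3.11*d^3 + 2.83*d^2 - 1.77*d - 3.61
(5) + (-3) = 2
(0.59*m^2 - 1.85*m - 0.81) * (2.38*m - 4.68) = 1.4042*m^3 - 7.1642*m^2 + 6.7302*m + 3.7908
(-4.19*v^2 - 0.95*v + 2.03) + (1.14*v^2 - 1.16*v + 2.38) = -3.05*v^2 - 2.11*v + 4.41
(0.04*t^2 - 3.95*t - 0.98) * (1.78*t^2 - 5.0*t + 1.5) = 0.0712*t^4 - 7.231*t^3 + 18.0656*t^2 - 1.025*t - 1.47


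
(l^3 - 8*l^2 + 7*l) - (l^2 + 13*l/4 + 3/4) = l^3 - 9*l^2 + 15*l/4 - 3/4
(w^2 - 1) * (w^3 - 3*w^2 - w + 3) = w^5 - 3*w^4 - 2*w^3 + 6*w^2 + w - 3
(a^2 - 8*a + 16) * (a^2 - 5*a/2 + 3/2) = a^4 - 21*a^3/2 + 75*a^2/2 - 52*a + 24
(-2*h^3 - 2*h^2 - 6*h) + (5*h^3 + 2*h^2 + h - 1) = 3*h^3 - 5*h - 1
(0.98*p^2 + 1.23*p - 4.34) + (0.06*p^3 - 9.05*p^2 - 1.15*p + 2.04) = 0.06*p^3 - 8.07*p^2 + 0.0800000000000001*p - 2.3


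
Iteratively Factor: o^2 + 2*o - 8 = (o + 4)*(o - 2)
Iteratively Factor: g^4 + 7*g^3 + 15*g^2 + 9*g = (g + 1)*(g^3 + 6*g^2 + 9*g) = (g + 1)*(g + 3)*(g^2 + 3*g) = g*(g + 1)*(g + 3)*(g + 3)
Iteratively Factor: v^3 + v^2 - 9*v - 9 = (v + 1)*(v^2 - 9) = (v - 3)*(v + 1)*(v + 3)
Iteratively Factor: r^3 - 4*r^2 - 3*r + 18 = (r - 3)*(r^2 - r - 6) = (r - 3)^2*(r + 2)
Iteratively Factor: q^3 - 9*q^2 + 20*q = (q - 5)*(q^2 - 4*q) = q*(q - 5)*(q - 4)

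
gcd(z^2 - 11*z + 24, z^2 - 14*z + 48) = z - 8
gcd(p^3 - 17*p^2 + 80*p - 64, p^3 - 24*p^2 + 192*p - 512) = p^2 - 16*p + 64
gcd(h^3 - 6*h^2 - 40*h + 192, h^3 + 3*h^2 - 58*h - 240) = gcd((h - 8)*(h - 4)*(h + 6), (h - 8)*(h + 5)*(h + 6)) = h^2 - 2*h - 48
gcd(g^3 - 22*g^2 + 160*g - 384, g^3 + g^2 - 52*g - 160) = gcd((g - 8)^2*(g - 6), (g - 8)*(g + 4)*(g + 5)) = g - 8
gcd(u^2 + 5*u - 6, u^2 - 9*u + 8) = u - 1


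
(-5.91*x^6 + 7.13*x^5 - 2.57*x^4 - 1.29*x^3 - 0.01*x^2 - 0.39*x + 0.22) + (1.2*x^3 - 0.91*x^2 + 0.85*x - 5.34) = -5.91*x^6 + 7.13*x^5 - 2.57*x^4 - 0.0900000000000001*x^3 - 0.92*x^2 + 0.46*x - 5.12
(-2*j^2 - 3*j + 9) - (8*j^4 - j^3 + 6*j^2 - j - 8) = -8*j^4 + j^3 - 8*j^2 - 2*j + 17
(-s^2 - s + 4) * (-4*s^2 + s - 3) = 4*s^4 + 3*s^3 - 14*s^2 + 7*s - 12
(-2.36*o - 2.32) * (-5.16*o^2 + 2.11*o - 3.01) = 12.1776*o^3 + 6.9916*o^2 + 2.2084*o + 6.9832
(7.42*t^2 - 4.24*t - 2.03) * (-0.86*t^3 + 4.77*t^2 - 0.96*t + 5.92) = -6.3812*t^5 + 39.0398*t^4 - 25.6022*t^3 + 38.3137*t^2 - 23.152*t - 12.0176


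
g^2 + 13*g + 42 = (g + 6)*(g + 7)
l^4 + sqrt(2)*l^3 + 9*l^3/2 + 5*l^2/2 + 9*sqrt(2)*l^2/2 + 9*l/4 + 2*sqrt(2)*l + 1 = (l + 1/2)*(l + 4)*(l + sqrt(2)/2)^2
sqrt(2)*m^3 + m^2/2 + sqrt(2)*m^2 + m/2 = m*(m + 1)*(sqrt(2)*m + 1/2)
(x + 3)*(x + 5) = x^2 + 8*x + 15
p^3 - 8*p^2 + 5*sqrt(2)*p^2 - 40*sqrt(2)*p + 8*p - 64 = (p - 8)*(p + sqrt(2))*(p + 4*sqrt(2))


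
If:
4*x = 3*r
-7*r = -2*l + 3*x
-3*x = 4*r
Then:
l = 0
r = 0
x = 0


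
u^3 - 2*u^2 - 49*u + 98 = (u - 7)*(u - 2)*(u + 7)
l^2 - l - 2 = (l - 2)*(l + 1)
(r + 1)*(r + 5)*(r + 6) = r^3 + 12*r^2 + 41*r + 30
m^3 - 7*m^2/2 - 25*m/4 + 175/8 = (m - 7/2)*(m - 5/2)*(m + 5/2)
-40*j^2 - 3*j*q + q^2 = (-8*j + q)*(5*j + q)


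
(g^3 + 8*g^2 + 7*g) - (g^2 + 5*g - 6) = g^3 + 7*g^2 + 2*g + 6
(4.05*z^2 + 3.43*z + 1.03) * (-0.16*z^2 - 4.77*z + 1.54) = -0.648*z^4 - 19.8673*z^3 - 10.2889*z^2 + 0.3691*z + 1.5862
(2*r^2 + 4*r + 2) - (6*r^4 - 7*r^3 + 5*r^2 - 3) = -6*r^4 + 7*r^3 - 3*r^2 + 4*r + 5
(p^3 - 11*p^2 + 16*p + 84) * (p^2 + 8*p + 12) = p^5 - 3*p^4 - 60*p^3 + 80*p^2 + 864*p + 1008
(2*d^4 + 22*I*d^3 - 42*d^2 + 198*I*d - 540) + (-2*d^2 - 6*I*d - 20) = 2*d^4 + 22*I*d^3 - 44*d^2 + 192*I*d - 560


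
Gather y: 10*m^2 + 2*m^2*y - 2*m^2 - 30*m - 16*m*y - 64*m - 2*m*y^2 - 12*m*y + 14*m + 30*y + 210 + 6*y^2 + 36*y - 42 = 8*m^2 - 80*m + y^2*(6 - 2*m) + y*(2*m^2 - 28*m + 66) + 168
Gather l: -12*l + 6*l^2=6*l^2 - 12*l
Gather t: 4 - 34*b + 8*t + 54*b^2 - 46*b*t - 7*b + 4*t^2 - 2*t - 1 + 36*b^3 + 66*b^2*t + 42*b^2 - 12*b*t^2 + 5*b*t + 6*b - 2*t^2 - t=36*b^3 + 96*b^2 - 35*b + t^2*(2 - 12*b) + t*(66*b^2 - 41*b + 5) + 3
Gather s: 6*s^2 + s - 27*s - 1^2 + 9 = 6*s^2 - 26*s + 8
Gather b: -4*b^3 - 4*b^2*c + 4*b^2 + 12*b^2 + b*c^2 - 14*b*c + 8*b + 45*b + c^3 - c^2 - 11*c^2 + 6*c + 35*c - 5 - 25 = -4*b^3 + b^2*(16 - 4*c) + b*(c^2 - 14*c + 53) + c^3 - 12*c^2 + 41*c - 30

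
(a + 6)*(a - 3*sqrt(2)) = a^2 - 3*sqrt(2)*a + 6*a - 18*sqrt(2)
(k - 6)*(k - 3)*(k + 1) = k^3 - 8*k^2 + 9*k + 18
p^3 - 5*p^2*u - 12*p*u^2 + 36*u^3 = (p - 6*u)*(p - 2*u)*(p + 3*u)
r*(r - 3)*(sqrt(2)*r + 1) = sqrt(2)*r^3 - 3*sqrt(2)*r^2 + r^2 - 3*r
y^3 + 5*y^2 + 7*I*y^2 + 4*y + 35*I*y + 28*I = (y + 1)*(y + 4)*(y + 7*I)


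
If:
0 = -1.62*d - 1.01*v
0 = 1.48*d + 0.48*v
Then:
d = 0.00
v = 0.00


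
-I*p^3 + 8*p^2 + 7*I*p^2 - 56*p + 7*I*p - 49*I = (p - 7)*(p + 7*I)*(-I*p + 1)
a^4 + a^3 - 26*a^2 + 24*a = a*(a - 4)*(a - 1)*(a + 6)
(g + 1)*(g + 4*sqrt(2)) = g^2 + g + 4*sqrt(2)*g + 4*sqrt(2)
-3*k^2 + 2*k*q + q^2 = (-k + q)*(3*k + q)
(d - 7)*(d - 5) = d^2 - 12*d + 35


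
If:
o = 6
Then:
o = 6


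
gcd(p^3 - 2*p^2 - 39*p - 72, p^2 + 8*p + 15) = p + 3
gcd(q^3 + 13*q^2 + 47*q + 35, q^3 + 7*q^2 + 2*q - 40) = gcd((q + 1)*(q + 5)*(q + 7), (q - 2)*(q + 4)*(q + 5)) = q + 5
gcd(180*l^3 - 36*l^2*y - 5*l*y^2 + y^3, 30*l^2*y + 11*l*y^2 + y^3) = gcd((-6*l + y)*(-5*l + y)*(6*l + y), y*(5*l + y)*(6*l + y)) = 6*l + y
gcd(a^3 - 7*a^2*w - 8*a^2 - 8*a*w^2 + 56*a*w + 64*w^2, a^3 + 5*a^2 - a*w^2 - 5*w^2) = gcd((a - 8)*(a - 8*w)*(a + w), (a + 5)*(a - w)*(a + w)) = a + w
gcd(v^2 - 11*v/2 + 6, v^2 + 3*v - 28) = v - 4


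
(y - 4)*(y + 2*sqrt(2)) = y^2 - 4*y + 2*sqrt(2)*y - 8*sqrt(2)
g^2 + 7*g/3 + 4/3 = (g + 1)*(g + 4/3)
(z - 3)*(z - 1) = z^2 - 4*z + 3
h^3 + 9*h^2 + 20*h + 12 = (h + 1)*(h + 2)*(h + 6)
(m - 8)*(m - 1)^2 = m^3 - 10*m^2 + 17*m - 8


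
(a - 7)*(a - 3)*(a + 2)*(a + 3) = a^4 - 5*a^3 - 23*a^2 + 45*a + 126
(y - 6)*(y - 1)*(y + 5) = y^3 - 2*y^2 - 29*y + 30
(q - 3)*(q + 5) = q^2 + 2*q - 15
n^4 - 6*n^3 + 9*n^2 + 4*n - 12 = (n - 3)*(n - 2)^2*(n + 1)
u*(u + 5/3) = u^2 + 5*u/3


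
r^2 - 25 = (r - 5)*(r + 5)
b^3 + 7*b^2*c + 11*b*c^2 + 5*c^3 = (b + c)^2*(b + 5*c)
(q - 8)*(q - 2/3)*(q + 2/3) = q^3 - 8*q^2 - 4*q/9 + 32/9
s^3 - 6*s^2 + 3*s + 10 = (s - 5)*(s - 2)*(s + 1)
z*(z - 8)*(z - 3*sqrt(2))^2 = z^4 - 6*sqrt(2)*z^3 - 8*z^3 + 18*z^2 + 48*sqrt(2)*z^2 - 144*z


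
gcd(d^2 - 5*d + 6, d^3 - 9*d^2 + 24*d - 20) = d - 2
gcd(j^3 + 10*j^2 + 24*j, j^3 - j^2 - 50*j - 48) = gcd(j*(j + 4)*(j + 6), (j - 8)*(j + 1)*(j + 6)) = j + 6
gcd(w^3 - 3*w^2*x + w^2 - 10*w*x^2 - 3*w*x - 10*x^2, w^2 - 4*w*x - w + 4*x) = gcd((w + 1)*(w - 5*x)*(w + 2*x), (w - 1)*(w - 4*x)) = 1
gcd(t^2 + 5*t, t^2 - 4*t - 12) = 1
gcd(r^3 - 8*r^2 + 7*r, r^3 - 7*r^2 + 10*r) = r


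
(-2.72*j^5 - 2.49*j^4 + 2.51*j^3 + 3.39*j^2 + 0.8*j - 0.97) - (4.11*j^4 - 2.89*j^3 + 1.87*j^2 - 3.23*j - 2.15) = -2.72*j^5 - 6.6*j^4 + 5.4*j^3 + 1.52*j^2 + 4.03*j + 1.18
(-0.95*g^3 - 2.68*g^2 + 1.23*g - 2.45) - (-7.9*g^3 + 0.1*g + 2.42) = 6.95*g^3 - 2.68*g^2 + 1.13*g - 4.87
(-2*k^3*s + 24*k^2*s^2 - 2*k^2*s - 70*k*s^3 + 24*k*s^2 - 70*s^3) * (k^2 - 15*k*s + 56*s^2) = -2*k^5*s + 54*k^4*s^2 - 2*k^4*s - 542*k^3*s^3 + 54*k^3*s^2 + 2394*k^2*s^4 - 542*k^2*s^3 - 3920*k*s^5 + 2394*k*s^4 - 3920*s^5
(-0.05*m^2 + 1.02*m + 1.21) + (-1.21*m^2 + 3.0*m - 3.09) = -1.26*m^2 + 4.02*m - 1.88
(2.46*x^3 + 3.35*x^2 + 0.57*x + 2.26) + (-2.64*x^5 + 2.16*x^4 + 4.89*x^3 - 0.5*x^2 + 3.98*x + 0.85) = -2.64*x^5 + 2.16*x^4 + 7.35*x^3 + 2.85*x^2 + 4.55*x + 3.11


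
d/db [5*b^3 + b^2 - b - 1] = 15*b^2 + 2*b - 1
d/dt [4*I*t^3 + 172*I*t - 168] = I*(12*t^2 + 172)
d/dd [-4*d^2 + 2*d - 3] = 2 - 8*d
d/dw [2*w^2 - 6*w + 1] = 4*w - 6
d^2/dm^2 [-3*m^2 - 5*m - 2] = -6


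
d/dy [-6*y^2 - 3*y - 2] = -12*y - 3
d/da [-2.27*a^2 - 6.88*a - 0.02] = -4.54*a - 6.88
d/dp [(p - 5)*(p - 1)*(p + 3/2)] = 3*p^2 - 9*p - 4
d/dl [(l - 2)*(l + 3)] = 2*l + 1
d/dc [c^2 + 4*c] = 2*c + 4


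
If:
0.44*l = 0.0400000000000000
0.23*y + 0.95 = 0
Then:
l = 0.09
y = -4.13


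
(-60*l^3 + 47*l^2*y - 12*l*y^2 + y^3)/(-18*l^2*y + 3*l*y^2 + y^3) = (20*l^2 - 9*l*y + y^2)/(y*(6*l + y))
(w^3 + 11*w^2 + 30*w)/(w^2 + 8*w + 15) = w*(w + 6)/(w + 3)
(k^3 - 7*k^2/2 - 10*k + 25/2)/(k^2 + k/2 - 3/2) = (2*k^2 - 5*k - 25)/(2*k + 3)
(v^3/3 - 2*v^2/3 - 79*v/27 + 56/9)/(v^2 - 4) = (9*v^3 - 18*v^2 - 79*v + 168)/(27*(v^2 - 4))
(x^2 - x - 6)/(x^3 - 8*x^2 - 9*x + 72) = (x + 2)/(x^2 - 5*x - 24)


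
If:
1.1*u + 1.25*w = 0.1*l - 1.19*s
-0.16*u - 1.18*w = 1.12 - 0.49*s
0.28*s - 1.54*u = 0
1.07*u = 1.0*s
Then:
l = -11.86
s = 0.00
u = 0.00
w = -0.95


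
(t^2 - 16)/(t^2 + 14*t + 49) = (t^2 - 16)/(t^2 + 14*t + 49)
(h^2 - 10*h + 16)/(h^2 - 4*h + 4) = (h - 8)/(h - 2)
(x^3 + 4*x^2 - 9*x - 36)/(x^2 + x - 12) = x + 3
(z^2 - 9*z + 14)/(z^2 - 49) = (z - 2)/(z + 7)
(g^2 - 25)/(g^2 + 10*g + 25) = (g - 5)/(g + 5)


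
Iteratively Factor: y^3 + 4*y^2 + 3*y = (y)*(y^2 + 4*y + 3) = y*(y + 3)*(y + 1)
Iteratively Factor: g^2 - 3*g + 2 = (g - 2)*(g - 1)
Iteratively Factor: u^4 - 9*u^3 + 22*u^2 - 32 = (u - 4)*(u^3 - 5*u^2 + 2*u + 8) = (u - 4)^2*(u^2 - u - 2) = (u - 4)^2*(u - 2)*(u + 1)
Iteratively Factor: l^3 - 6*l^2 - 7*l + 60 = (l + 3)*(l^2 - 9*l + 20) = (l - 5)*(l + 3)*(l - 4)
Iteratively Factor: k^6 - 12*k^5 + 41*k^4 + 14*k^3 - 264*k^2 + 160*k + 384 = (k - 4)*(k^5 - 8*k^4 + 9*k^3 + 50*k^2 - 64*k - 96) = (k - 4)*(k - 3)*(k^4 - 5*k^3 - 6*k^2 + 32*k + 32) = (k - 4)*(k - 3)*(k + 2)*(k^3 - 7*k^2 + 8*k + 16) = (k - 4)^2*(k - 3)*(k + 2)*(k^2 - 3*k - 4) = (k - 4)^3*(k - 3)*(k + 2)*(k + 1)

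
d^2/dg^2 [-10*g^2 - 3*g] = -20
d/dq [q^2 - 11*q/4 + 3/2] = 2*q - 11/4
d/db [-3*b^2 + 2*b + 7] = 2 - 6*b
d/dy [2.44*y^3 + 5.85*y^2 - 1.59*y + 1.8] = 7.32*y^2 + 11.7*y - 1.59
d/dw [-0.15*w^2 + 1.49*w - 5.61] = 1.49 - 0.3*w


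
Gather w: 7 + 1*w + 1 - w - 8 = 0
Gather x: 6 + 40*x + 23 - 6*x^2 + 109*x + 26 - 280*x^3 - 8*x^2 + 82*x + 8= -280*x^3 - 14*x^2 + 231*x + 63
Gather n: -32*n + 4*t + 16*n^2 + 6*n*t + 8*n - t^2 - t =16*n^2 + n*(6*t - 24) - t^2 + 3*t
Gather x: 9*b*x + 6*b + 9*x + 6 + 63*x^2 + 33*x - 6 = 6*b + 63*x^2 + x*(9*b + 42)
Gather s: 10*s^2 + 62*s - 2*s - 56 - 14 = 10*s^2 + 60*s - 70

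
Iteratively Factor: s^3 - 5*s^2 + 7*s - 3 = (s - 1)*(s^2 - 4*s + 3) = (s - 3)*(s - 1)*(s - 1)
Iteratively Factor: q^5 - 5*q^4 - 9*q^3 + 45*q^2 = (q)*(q^4 - 5*q^3 - 9*q^2 + 45*q) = q*(q - 5)*(q^3 - 9*q) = q*(q - 5)*(q + 3)*(q^2 - 3*q) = q*(q - 5)*(q - 3)*(q + 3)*(q)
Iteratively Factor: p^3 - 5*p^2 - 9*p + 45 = (p + 3)*(p^2 - 8*p + 15) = (p - 5)*(p + 3)*(p - 3)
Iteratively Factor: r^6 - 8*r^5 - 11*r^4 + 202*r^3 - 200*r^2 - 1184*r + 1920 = (r + 3)*(r^5 - 11*r^4 + 22*r^3 + 136*r^2 - 608*r + 640) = (r - 4)*(r + 3)*(r^4 - 7*r^3 - 6*r^2 + 112*r - 160) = (r - 4)*(r + 3)*(r + 4)*(r^3 - 11*r^2 + 38*r - 40) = (r - 5)*(r - 4)*(r + 3)*(r + 4)*(r^2 - 6*r + 8) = (r - 5)*(r - 4)*(r - 2)*(r + 3)*(r + 4)*(r - 4)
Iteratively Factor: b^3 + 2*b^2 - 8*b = (b - 2)*(b^2 + 4*b) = b*(b - 2)*(b + 4)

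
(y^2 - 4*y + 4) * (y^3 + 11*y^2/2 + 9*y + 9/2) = y^5 + 3*y^4/2 - 9*y^3 - 19*y^2/2 + 18*y + 18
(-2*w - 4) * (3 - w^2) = 2*w^3 + 4*w^2 - 6*w - 12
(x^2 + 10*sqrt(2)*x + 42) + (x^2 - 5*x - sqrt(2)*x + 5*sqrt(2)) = 2*x^2 - 5*x + 9*sqrt(2)*x + 5*sqrt(2) + 42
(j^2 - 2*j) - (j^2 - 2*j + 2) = -2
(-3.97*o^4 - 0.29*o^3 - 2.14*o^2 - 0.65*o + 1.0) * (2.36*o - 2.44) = -9.3692*o^5 + 9.0024*o^4 - 4.3428*o^3 + 3.6876*o^2 + 3.946*o - 2.44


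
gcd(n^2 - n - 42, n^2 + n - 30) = n + 6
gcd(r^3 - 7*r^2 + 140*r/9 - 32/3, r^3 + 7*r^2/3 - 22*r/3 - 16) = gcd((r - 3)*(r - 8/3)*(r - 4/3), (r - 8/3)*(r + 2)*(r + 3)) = r - 8/3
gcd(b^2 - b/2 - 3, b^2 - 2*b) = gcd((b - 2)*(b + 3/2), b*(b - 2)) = b - 2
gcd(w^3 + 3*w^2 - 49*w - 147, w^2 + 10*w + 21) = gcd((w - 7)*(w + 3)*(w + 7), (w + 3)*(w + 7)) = w^2 + 10*w + 21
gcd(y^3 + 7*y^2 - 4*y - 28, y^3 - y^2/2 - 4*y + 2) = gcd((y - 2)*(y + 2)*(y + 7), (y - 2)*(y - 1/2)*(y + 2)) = y^2 - 4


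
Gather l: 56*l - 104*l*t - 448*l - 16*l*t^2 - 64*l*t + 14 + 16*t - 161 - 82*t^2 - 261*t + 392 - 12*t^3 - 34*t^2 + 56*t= l*(-16*t^2 - 168*t - 392) - 12*t^3 - 116*t^2 - 189*t + 245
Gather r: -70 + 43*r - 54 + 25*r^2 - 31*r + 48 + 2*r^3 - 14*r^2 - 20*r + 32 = 2*r^3 + 11*r^2 - 8*r - 44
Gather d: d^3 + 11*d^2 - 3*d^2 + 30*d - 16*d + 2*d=d^3 + 8*d^2 + 16*d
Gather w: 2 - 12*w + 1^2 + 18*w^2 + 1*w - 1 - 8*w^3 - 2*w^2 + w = -8*w^3 + 16*w^2 - 10*w + 2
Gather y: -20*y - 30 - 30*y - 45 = -50*y - 75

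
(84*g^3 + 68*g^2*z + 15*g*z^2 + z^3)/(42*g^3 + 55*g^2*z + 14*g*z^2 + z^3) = (2*g + z)/(g + z)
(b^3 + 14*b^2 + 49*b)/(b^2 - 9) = b*(b^2 + 14*b + 49)/(b^2 - 9)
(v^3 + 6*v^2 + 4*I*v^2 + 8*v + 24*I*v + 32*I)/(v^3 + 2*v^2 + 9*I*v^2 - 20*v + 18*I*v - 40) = (v + 4)/(v + 5*I)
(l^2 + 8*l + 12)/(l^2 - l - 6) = (l + 6)/(l - 3)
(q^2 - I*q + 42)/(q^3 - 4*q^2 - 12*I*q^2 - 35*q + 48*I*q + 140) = (q + 6*I)/(q^2 - q*(4 + 5*I) + 20*I)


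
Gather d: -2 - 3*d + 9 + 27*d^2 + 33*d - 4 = 27*d^2 + 30*d + 3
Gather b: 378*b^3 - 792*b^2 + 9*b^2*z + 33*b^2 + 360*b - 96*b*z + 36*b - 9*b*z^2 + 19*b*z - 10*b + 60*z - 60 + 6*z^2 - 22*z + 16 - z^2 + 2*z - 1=378*b^3 + b^2*(9*z - 759) + b*(-9*z^2 - 77*z + 386) + 5*z^2 + 40*z - 45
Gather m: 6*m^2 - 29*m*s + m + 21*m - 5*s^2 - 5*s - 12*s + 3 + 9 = 6*m^2 + m*(22 - 29*s) - 5*s^2 - 17*s + 12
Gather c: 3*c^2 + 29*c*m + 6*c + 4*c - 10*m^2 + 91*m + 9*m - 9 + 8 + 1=3*c^2 + c*(29*m + 10) - 10*m^2 + 100*m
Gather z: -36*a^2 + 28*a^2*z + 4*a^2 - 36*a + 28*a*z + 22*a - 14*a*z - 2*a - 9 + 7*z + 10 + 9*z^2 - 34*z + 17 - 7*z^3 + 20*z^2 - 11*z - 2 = -32*a^2 - 16*a - 7*z^3 + 29*z^2 + z*(28*a^2 + 14*a - 38) + 16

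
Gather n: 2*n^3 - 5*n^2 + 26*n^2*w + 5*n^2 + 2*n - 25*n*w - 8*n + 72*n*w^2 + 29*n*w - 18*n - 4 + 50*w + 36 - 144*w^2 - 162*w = 2*n^3 + 26*n^2*w + n*(72*w^2 + 4*w - 24) - 144*w^2 - 112*w + 32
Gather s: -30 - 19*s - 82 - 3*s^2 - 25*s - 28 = -3*s^2 - 44*s - 140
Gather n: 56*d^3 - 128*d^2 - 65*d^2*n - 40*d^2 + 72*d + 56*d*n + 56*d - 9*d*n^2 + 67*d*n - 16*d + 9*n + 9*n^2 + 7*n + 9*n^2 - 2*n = 56*d^3 - 168*d^2 + 112*d + n^2*(18 - 9*d) + n*(-65*d^2 + 123*d + 14)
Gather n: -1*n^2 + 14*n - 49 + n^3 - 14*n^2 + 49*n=n^3 - 15*n^2 + 63*n - 49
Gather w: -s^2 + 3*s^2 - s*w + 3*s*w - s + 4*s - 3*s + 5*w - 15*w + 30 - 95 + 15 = 2*s^2 + w*(2*s - 10) - 50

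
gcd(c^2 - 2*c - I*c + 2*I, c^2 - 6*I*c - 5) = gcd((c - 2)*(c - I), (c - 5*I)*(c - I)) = c - I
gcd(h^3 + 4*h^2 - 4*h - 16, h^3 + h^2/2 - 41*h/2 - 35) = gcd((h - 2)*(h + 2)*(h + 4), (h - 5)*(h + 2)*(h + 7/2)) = h + 2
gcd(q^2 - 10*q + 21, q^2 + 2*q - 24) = 1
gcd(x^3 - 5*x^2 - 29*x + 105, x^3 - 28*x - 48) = 1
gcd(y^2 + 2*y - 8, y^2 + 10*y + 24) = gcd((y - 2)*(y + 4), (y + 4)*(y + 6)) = y + 4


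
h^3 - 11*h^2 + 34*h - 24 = (h - 6)*(h - 4)*(h - 1)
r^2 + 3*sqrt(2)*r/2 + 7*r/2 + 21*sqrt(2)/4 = (r + 7/2)*(r + 3*sqrt(2)/2)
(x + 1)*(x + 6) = x^2 + 7*x + 6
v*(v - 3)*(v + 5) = v^3 + 2*v^2 - 15*v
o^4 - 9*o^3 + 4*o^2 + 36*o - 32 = (o - 8)*(o - 2)*(o - 1)*(o + 2)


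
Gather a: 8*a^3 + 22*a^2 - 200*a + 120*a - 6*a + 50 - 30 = 8*a^3 + 22*a^2 - 86*a + 20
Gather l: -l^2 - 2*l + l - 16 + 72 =-l^2 - l + 56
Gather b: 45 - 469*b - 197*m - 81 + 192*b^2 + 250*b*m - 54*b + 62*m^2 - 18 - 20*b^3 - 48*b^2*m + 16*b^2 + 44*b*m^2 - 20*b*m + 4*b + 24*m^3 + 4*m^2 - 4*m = -20*b^3 + b^2*(208 - 48*m) + b*(44*m^2 + 230*m - 519) + 24*m^3 + 66*m^2 - 201*m - 54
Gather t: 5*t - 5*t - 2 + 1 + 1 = 0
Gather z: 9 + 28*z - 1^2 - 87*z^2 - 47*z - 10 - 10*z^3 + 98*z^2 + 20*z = -10*z^3 + 11*z^2 + z - 2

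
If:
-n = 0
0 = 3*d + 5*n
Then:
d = 0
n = 0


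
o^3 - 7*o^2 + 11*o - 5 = (o - 5)*(o - 1)^2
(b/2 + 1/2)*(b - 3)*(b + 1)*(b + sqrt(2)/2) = b^4/2 - b^3/2 + sqrt(2)*b^3/4 - 5*b^2/2 - sqrt(2)*b^2/4 - 5*sqrt(2)*b/4 - 3*b/2 - 3*sqrt(2)/4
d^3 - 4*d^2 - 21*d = d*(d - 7)*(d + 3)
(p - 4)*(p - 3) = p^2 - 7*p + 12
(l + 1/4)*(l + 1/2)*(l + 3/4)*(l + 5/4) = l^4 + 11*l^3/4 + 41*l^2/16 + 61*l/64 + 15/128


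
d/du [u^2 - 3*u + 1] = 2*u - 3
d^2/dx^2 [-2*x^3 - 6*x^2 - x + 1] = -12*x - 12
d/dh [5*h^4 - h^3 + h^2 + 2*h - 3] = 20*h^3 - 3*h^2 + 2*h + 2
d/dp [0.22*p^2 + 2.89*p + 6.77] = 0.44*p + 2.89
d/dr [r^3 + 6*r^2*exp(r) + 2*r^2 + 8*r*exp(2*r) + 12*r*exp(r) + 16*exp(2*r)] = 6*r^2*exp(r) + 3*r^2 + 16*r*exp(2*r) + 24*r*exp(r) + 4*r + 40*exp(2*r) + 12*exp(r)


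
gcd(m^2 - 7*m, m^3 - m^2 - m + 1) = 1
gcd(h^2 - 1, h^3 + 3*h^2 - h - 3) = h^2 - 1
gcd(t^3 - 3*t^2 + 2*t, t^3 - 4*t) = t^2 - 2*t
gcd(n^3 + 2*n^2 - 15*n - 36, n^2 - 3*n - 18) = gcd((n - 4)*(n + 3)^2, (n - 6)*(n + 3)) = n + 3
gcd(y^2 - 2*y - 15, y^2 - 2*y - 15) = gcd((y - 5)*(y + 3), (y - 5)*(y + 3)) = y^2 - 2*y - 15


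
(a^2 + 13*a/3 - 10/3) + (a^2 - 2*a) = 2*a^2 + 7*a/3 - 10/3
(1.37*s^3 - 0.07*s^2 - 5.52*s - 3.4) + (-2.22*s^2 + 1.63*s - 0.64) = 1.37*s^3 - 2.29*s^2 - 3.89*s - 4.04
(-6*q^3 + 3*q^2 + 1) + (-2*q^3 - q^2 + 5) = -8*q^3 + 2*q^2 + 6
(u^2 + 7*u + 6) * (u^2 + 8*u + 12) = u^4 + 15*u^3 + 74*u^2 + 132*u + 72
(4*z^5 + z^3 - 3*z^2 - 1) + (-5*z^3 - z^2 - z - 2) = 4*z^5 - 4*z^3 - 4*z^2 - z - 3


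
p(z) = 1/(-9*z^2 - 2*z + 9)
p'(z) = (18*z + 2)/(-9*z^2 - 2*z + 9)^2 = 2*(9*z + 1)/(9*z^2 + 2*z - 9)^2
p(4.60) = -0.01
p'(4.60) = 0.00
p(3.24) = -0.01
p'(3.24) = 0.01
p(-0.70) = 0.17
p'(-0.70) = -0.30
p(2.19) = -0.03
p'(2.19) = 0.03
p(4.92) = -0.00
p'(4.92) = 0.00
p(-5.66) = -0.00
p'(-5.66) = -0.00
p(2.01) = -0.03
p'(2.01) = 0.04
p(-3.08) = -0.01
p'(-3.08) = -0.01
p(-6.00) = 0.00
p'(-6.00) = 0.00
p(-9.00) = 0.00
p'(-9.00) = 0.00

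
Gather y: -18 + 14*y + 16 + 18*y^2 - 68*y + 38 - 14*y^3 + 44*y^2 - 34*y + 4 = -14*y^3 + 62*y^2 - 88*y + 40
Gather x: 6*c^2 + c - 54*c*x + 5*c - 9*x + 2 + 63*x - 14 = 6*c^2 + 6*c + x*(54 - 54*c) - 12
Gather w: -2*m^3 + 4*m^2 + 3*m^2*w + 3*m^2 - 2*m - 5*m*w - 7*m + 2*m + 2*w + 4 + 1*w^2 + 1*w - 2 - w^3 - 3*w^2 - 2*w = -2*m^3 + 7*m^2 - 7*m - w^3 - 2*w^2 + w*(3*m^2 - 5*m + 1) + 2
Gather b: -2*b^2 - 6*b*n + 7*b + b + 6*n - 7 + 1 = -2*b^2 + b*(8 - 6*n) + 6*n - 6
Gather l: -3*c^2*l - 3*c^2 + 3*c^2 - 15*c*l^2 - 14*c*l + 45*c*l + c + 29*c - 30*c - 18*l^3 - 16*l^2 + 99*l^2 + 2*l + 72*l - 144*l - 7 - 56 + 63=-18*l^3 + l^2*(83 - 15*c) + l*(-3*c^2 + 31*c - 70)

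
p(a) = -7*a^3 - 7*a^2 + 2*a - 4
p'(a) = -21*a^2 - 14*a + 2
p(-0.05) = -4.12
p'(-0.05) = 2.65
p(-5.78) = 1102.29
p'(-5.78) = -618.66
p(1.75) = -59.45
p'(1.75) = -86.81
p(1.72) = -56.89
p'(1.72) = -84.21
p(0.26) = -4.08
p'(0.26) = -3.06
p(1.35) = -31.28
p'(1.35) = -55.17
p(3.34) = -336.23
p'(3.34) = -279.03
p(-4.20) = 382.74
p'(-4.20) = -309.64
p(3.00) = -250.00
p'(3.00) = -229.00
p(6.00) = -1756.00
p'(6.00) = -838.00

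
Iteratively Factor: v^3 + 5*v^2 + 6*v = (v + 2)*(v^2 + 3*v) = (v + 2)*(v + 3)*(v)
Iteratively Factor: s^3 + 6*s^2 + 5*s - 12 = (s + 3)*(s^2 + 3*s - 4) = (s - 1)*(s + 3)*(s + 4)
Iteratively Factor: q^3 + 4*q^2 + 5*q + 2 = (q + 2)*(q^2 + 2*q + 1) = (q + 1)*(q + 2)*(q + 1)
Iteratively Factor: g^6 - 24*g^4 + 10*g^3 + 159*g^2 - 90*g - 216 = (g + 3)*(g^5 - 3*g^4 - 15*g^3 + 55*g^2 - 6*g - 72) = (g - 3)*(g + 3)*(g^4 - 15*g^2 + 10*g + 24) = (g - 3)^2*(g + 3)*(g^3 + 3*g^2 - 6*g - 8) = (g - 3)^2*(g + 1)*(g + 3)*(g^2 + 2*g - 8) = (g - 3)^2*(g + 1)*(g + 3)*(g + 4)*(g - 2)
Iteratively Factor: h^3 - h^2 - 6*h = (h + 2)*(h^2 - 3*h) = h*(h + 2)*(h - 3)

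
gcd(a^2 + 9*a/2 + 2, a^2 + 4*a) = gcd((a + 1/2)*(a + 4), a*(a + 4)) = a + 4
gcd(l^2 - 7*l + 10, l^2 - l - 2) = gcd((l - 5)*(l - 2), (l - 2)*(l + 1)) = l - 2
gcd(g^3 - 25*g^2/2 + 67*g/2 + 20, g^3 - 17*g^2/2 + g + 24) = g - 8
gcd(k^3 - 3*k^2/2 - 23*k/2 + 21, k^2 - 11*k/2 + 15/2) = k - 3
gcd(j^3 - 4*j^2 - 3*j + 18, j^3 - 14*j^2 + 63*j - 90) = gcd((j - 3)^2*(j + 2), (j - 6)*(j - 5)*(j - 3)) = j - 3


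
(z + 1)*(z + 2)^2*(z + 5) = z^4 + 10*z^3 + 33*z^2 + 44*z + 20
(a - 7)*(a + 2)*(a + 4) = a^3 - a^2 - 34*a - 56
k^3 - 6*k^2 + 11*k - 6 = (k - 3)*(k - 2)*(k - 1)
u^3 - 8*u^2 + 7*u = u*(u - 7)*(u - 1)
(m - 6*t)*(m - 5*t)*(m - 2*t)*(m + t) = m^4 - 12*m^3*t + 39*m^2*t^2 - 8*m*t^3 - 60*t^4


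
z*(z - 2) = z^2 - 2*z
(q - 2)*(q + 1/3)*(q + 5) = q^3 + 10*q^2/3 - 9*q - 10/3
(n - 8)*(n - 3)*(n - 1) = n^3 - 12*n^2 + 35*n - 24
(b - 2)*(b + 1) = b^2 - b - 2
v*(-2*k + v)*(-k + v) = 2*k^2*v - 3*k*v^2 + v^3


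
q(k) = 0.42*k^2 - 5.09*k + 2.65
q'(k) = 0.84*k - 5.09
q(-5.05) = 39.07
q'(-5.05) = -9.33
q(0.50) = 0.21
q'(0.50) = -4.67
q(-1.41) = 10.66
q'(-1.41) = -6.27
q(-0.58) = 5.74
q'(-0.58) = -5.58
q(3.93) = -10.87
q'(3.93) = -1.79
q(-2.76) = 19.90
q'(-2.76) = -7.41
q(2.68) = -7.97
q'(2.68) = -2.84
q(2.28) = -6.77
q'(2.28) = -3.17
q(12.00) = 2.05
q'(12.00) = 4.99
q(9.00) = -9.14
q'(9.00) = 2.47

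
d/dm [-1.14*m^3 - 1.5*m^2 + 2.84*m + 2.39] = -3.42*m^2 - 3.0*m + 2.84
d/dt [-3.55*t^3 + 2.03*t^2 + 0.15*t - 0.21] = -10.65*t^2 + 4.06*t + 0.15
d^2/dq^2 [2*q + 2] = 0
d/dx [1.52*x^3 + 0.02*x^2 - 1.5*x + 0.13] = 4.56*x^2 + 0.04*x - 1.5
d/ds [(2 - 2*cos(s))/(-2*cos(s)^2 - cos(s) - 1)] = 2*(-4*cos(s) + cos(2*s) - 1)*sin(s)/(cos(s) + cos(2*s) + 2)^2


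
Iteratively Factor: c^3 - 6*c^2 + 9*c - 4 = (c - 1)*(c^2 - 5*c + 4) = (c - 4)*(c - 1)*(c - 1)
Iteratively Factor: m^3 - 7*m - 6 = (m - 3)*(m^2 + 3*m + 2) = (m - 3)*(m + 2)*(m + 1)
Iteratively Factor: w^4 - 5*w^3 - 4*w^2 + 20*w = (w + 2)*(w^3 - 7*w^2 + 10*w) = w*(w + 2)*(w^2 - 7*w + 10) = w*(w - 2)*(w + 2)*(w - 5)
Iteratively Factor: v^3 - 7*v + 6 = (v - 2)*(v^2 + 2*v - 3) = (v - 2)*(v + 3)*(v - 1)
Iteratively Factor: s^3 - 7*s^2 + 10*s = (s - 5)*(s^2 - 2*s) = (s - 5)*(s - 2)*(s)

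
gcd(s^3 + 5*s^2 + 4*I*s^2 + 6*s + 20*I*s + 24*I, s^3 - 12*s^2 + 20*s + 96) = s + 2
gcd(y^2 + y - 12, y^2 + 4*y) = y + 4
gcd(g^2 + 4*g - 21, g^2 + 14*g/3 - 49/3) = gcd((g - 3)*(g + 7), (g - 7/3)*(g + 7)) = g + 7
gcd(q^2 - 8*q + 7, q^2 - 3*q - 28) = q - 7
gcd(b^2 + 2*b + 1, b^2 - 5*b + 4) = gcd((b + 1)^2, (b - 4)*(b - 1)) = 1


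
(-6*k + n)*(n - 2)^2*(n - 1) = -6*k*n^3 + 30*k*n^2 - 48*k*n + 24*k + n^4 - 5*n^3 + 8*n^2 - 4*n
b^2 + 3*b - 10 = (b - 2)*(b + 5)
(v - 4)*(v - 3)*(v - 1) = v^3 - 8*v^2 + 19*v - 12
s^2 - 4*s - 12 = (s - 6)*(s + 2)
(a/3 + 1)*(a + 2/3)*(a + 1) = a^3/3 + 14*a^2/9 + 17*a/9 + 2/3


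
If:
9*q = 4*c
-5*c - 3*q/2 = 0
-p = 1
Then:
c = 0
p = -1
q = 0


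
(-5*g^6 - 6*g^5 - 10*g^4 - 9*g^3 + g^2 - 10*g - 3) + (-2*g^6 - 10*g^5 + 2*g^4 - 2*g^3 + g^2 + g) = -7*g^6 - 16*g^5 - 8*g^4 - 11*g^3 + 2*g^2 - 9*g - 3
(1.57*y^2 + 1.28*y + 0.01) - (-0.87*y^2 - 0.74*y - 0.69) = 2.44*y^2 + 2.02*y + 0.7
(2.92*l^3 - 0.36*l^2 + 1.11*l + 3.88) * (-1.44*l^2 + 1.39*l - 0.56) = -4.2048*l^5 + 4.5772*l^4 - 3.734*l^3 - 3.8427*l^2 + 4.7716*l - 2.1728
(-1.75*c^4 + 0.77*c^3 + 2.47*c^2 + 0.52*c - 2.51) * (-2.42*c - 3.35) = 4.235*c^5 + 3.9991*c^4 - 8.5569*c^3 - 9.5329*c^2 + 4.3322*c + 8.4085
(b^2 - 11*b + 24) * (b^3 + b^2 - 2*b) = b^5 - 10*b^4 + 11*b^3 + 46*b^2 - 48*b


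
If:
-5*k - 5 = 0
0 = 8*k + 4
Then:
No Solution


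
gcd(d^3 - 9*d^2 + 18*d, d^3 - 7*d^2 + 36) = d^2 - 9*d + 18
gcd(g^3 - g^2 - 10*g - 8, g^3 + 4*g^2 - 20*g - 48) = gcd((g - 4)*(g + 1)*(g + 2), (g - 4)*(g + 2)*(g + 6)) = g^2 - 2*g - 8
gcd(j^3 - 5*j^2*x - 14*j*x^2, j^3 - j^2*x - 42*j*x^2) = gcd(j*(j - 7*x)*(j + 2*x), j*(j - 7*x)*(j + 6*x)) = -j^2 + 7*j*x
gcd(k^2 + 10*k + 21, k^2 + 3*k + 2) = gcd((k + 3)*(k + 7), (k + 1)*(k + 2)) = 1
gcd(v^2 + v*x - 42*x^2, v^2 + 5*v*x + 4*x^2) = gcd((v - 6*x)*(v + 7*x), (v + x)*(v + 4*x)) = 1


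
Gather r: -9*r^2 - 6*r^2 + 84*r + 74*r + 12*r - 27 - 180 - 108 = -15*r^2 + 170*r - 315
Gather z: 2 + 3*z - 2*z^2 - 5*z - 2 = -2*z^2 - 2*z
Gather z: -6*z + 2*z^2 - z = 2*z^2 - 7*z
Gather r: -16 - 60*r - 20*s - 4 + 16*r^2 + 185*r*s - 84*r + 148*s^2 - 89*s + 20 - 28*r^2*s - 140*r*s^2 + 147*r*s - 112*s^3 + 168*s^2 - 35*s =r^2*(16 - 28*s) + r*(-140*s^2 + 332*s - 144) - 112*s^3 + 316*s^2 - 144*s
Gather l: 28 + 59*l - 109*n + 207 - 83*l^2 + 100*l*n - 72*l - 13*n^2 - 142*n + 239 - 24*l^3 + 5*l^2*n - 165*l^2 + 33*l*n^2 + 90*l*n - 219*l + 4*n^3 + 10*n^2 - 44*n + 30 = -24*l^3 + l^2*(5*n - 248) + l*(33*n^2 + 190*n - 232) + 4*n^3 - 3*n^2 - 295*n + 504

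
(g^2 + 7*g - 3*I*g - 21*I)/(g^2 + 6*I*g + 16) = (g^2 + g*(7 - 3*I) - 21*I)/(g^2 + 6*I*g + 16)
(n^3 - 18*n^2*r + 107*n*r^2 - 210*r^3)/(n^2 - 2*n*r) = (n^3 - 18*n^2*r + 107*n*r^2 - 210*r^3)/(n*(n - 2*r))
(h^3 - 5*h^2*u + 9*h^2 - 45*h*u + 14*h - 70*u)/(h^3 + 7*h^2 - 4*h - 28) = (h - 5*u)/(h - 2)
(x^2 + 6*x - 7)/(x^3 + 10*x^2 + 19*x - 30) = (x + 7)/(x^2 + 11*x + 30)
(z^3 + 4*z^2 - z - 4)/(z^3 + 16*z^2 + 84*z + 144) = (z^2 - 1)/(z^2 + 12*z + 36)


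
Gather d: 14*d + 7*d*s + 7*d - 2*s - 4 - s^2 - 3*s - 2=d*(7*s + 21) - s^2 - 5*s - 6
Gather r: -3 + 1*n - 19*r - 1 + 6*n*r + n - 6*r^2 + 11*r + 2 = 2*n - 6*r^2 + r*(6*n - 8) - 2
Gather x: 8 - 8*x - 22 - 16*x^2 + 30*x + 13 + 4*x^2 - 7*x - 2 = -12*x^2 + 15*x - 3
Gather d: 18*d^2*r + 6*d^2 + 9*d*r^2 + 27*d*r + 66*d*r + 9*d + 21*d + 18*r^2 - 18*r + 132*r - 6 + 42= d^2*(18*r + 6) + d*(9*r^2 + 93*r + 30) + 18*r^2 + 114*r + 36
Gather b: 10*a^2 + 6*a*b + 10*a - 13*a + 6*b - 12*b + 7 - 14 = 10*a^2 - 3*a + b*(6*a - 6) - 7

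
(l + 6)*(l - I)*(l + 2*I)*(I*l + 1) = I*l^4 + 6*I*l^3 + 3*I*l^2 + 2*l + 18*I*l + 12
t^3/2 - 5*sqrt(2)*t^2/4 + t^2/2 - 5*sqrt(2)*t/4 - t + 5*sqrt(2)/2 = (t/2 + 1)*(t - 1)*(t - 5*sqrt(2)/2)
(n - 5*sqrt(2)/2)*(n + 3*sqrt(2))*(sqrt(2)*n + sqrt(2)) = sqrt(2)*n^3 + n^2 + sqrt(2)*n^2 - 15*sqrt(2)*n + n - 15*sqrt(2)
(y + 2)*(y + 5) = y^2 + 7*y + 10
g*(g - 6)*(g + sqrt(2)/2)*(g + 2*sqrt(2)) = g^4 - 6*g^3 + 5*sqrt(2)*g^3/2 - 15*sqrt(2)*g^2 + 2*g^2 - 12*g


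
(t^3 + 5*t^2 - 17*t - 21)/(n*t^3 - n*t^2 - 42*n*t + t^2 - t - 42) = (-t^3 - 5*t^2 + 17*t + 21)/(-n*t^3 + n*t^2 + 42*n*t - t^2 + t + 42)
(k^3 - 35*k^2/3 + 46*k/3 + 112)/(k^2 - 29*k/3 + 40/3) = (3*k^2 - 11*k - 42)/(3*k - 5)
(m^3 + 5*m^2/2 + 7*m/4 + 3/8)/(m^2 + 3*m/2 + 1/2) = (m^2 + 2*m + 3/4)/(m + 1)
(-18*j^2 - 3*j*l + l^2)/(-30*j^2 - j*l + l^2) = (3*j + l)/(5*j + l)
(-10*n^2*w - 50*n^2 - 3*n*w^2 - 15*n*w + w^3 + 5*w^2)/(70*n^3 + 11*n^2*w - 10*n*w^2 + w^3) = (w + 5)/(-7*n + w)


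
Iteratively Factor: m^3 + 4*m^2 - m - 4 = (m + 1)*(m^2 + 3*m - 4) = (m - 1)*(m + 1)*(m + 4)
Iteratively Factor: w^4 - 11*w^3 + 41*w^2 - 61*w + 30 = (w - 5)*(w^3 - 6*w^2 + 11*w - 6) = (w - 5)*(w - 2)*(w^2 - 4*w + 3) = (w - 5)*(w - 2)*(w - 1)*(w - 3)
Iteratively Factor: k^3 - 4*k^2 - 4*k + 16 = (k - 2)*(k^2 - 2*k - 8) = (k - 4)*(k - 2)*(k + 2)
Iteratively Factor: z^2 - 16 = (z + 4)*(z - 4)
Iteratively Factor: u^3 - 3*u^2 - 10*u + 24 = (u - 2)*(u^2 - u - 12) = (u - 2)*(u + 3)*(u - 4)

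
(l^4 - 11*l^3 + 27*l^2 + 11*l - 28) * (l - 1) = l^5 - 12*l^4 + 38*l^3 - 16*l^2 - 39*l + 28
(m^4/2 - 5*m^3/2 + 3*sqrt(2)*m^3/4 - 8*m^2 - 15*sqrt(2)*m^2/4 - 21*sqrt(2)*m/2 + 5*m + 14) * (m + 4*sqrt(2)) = m^5/2 - 5*m^4/2 + 11*sqrt(2)*m^4/4 - 55*sqrt(2)*m^3/4 - 2*m^3 - 85*sqrt(2)*m^2/2 - 25*m^2 - 70*m + 20*sqrt(2)*m + 56*sqrt(2)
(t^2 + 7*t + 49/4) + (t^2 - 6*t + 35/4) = 2*t^2 + t + 21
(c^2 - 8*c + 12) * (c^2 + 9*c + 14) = c^4 + c^3 - 46*c^2 - 4*c + 168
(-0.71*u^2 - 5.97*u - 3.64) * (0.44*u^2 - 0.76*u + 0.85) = -0.3124*u^4 - 2.0872*u^3 + 2.3321*u^2 - 2.3081*u - 3.094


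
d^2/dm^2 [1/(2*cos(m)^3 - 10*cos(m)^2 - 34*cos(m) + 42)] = ((-65*cos(m) - 40*cos(2*m) + 9*cos(3*m))*(cos(m)^3 - 5*cos(m)^2 - 17*cos(m) + 21)/8 + (-3*cos(m)^2 + 10*cos(m) + 17)^2*sin(m)^2)/(cos(m)^3 - 5*cos(m)^2 - 17*cos(m) + 21)^3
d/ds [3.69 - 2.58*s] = -2.58000000000000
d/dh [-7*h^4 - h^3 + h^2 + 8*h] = -28*h^3 - 3*h^2 + 2*h + 8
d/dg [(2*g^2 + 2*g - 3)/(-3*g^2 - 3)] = 2*(g^2 - 5*g - 1)/(3*(g^4 + 2*g^2 + 1))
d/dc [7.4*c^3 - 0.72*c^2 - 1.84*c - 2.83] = 22.2*c^2 - 1.44*c - 1.84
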